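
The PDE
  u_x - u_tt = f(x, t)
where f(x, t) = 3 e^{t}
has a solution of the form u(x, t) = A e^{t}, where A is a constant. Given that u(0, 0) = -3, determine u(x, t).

Answer: u(x, t) = - 3 e^{t}

Derivation:
Substitute the ansatz u = A e^{t} into the left-hand side.
Derivatives of the ansatz:
  u_x = 0
  u_tt = A e^{t}
Term by term:
  u_x = 0
  -u_tt = - A e^{t}
So the left-hand side equals
  - A e^{t}
This must equal f(x, t) = 3 e^{t} identically.
Matching coefficients of the independent functions:
  [e^{t}]:  - A = 3
Solving: A = -3.
Check against the point condition:
  u(0, 0) = -3  ⟹  A = -3  ✓
Hence u(x, t) = - 3 e^{t}.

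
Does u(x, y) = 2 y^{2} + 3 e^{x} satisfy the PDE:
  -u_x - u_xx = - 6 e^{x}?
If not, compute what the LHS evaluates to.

Evaluate each term of the left-hand side for u = 2 y^{2} + 3 e^{x}.
Derivatives:
  u_x = 3 e^{x}
  u_xx = 3 e^{x}
Terms:
  -u_x = - 3 e^{x}
  -u_xx = - 3 e^{x}
Sum: LHS = - 6 e^{x}
This is exactly the given right-hand side, so u is a solution.

Answer: Yes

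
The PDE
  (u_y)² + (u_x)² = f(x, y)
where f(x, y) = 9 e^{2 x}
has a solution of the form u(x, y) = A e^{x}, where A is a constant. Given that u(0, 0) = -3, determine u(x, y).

Substitute the ansatz u = A e^{x} into the left-hand side.
Derivatives of the ansatz:
  u_y = 0
  u_x = A e^{x}
Term by term:
  (u_y)² = 0
  (u_x)² = A^{2} e^{2 x}
So the left-hand side equals
  A^{2} e^{2 x}
This must equal f(x, y) = 9 e^{2 x} identically.
Matching coefficients of the independent functions:
  [e^{2 x}]:  A^{2} = 9
These equations allow (A) = (-3) or (3).
Impose the point condition(s):
  u(0, 0) = -3  ⟹  A = -3
Only A = -3 satisfies everything.
Hence u(x, y) = - 3 e^{x}.

Answer: u(x, y) = - 3 e^{x}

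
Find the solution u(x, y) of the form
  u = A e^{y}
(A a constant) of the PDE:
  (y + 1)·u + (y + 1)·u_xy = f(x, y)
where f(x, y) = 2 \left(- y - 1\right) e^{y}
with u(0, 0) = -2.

Answer: u(x, y) = - 2 e^{y}

Derivation:
Substitute the ansatz u = A e^{y} into the left-hand side.
Derivatives of the ansatz:
  u_xy = 0
Term by term:
  (y + 1)·u = A y e^{y} + A e^{y}
  (y + 1)·u_xy = 0
So the left-hand side equals
  A y e^{y} + A e^{y}
This must equal f(x, y) identically; expanded, f = - 2 y e^{y} - 2 e^{y}.
Matching coefficients of the independent functions:
  [y e^{y}, e^{y}]:  A = -2
Solving: A = -2.
Check against the point condition:
  u(0, 0) = -2  ⟹  A = -2  ✓
Hence u(x, y) = - 2 e^{y}.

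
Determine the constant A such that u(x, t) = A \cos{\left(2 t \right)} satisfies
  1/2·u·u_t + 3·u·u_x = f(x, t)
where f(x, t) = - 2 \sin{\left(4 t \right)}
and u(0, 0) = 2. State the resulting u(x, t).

Substitute the ansatz u = A \cos{\left(2 t \right)} into the left-hand side.
Derivatives of the ansatz:
  u_t = - 2 A \sin{\left(2 t \right)}
  u_x = 0
Term by term:
  1/2·u·u_t = - A^{2} \sin{\left(2 t \right)} \cos{\left(2 t \right)}
  3·u·u_x = 0
So the left-hand side equals
  - A^{2} \sin{\left(2 t \right)} \cos{\left(2 t \right)}
This must equal f(x, t) identically; expanded, f = - 4 \sin{\left(2 t \right)} \cos{\left(2 t \right)}.
Matching coefficients of the independent functions:
  [\sin{\left(2 t \right)} \cos{\left(2 t \right)}]:  - A^{2} = -4
These equations allow (A) = (-2) or (2).
Impose the point condition(s):
  u(0, 0) = 2  ⟹  A = 2
Only A = 2 satisfies everything.
Hence u(x, t) = 2 \cos{\left(2 t \right)}.

Answer: u(x, t) = 2 \cos{\left(2 t \right)}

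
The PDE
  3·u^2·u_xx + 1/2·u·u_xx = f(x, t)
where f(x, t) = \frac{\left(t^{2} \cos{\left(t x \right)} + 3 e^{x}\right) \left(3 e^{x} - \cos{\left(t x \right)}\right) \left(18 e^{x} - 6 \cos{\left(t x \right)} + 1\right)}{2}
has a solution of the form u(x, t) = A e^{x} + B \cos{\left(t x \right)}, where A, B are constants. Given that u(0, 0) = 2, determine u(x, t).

Substitute the ansatz u = A e^{x} + B \cos{\left(t x \right)} into the left-hand side.
Derivatives of the ansatz:
  u_xx = A e^{x} - B t^{2} \cos{\left(t x \right)}
Term by term:
  3·u^2·u_xx = 3 A^{3} e^{3 x} - 3 A^{2} B t^{2} e^{2 x} \cos{\left(t x \right)} + 6 A^{2} B e^{2 x} \cos{\left(t x \right)} - 6 A B^{2} t^{2} e^{x} \cos^{2}{\left(t x \right)} + 3 A B^{2} e^{x} \cos^{2}{\left(t x \right)} - 3 B^{3} t^{2} \cos^{3}{\left(t x \right)}
  1/2·u·u_xx = \frac{A^{2} e^{2 x}}{2} - \frac{A B t^{2} e^{x} \cos{\left(t x \right)}}{2} + \frac{A B e^{x} \cos{\left(t x \right)}}{2} - \frac{B^{2} t^{2} \cos^{2}{\left(t x \right)}}{2}
So the left-hand side equals
  3 A^{3} e^{3 x} - 3 A^{2} B t^{2} e^{2 x} \cos{\left(t x \right)} + 6 A^{2} B e^{2 x} \cos{\left(t x \right)} + \frac{A^{2} e^{2 x}}{2} - 6 A B^{2} t^{2} e^{x} \cos^{2}{\left(t x \right)} + 3 A B^{2} e^{x} \cos^{2}{\left(t x \right)} - \frac{A B t^{2} e^{x} \cos{\left(t x \right)}}{2} + \frac{A B e^{x} \cos{\left(t x \right)}}{2} - 3 B^{3} t^{2} \cos^{3}{\left(t x \right)} - \frac{B^{2} t^{2} \cos^{2}{\left(t x \right)}}{2}
This must equal f(x, t) identically; expanded, f = 27 t^{2} e^{2 x} \cos{\left(t x \right)} - 18 t^{2} e^{x} \cos^{2}{\left(t x \right)} + \frac{3 t^{2} e^{x} \cos{\left(t x \right)}}{2} + 3 t^{2} \cos^{3}{\left(t x \right)} - \frac{t^{2} \cos^{2}{\left(t x \right)}}{2} + 81 e^{3 x} - 54 e^{2 x} \cos{\left(t x \right)} + \frac{9 e^{2 x}}{2} + 9 e^{x} \cos^{2}{\left(t x \right)} - \frac{3 e^{x} \cos{\left(t x \right)}}{2}.
Matching coefficients of the independent functions:
  [t^{2} \cos^{2}{\left(t x \right)}]:  - \frac{B^{2}}{2} = - \frac{1}{2}
  [t^{2} \cos^{3}{\left(t x \right)}]:  - 3 B^{3} = 3
  [e^{x} \cos{\left(t x \right)}]:  \frac{A B}{2} = - \frac{3}{2}
  [e^{x} \cos^{2}{\left(t x \right)}]:  3 A B^{2} = 9
  [e^{2 x} \cos{\left(t x \right)}]:  6 A^{2} B = -54
  [t^{2} e^{x} \cos{\left(t x \right)}]:  - \frac{A B}{2} = \frac{3}{2}
  [t^{2} e^{x} \cos^{2}{\left(t x \right)}]:  - 6 A B^{2} = -18
  [t^{2} e^{2 x} \cos{\left(t x \right)}]:  - 3 A^{2} B = 27
  [e^{2 x}]:  \frac{A^{2}}{2} = \frac{9}{2}
  [e^{3 x}]:  3 A^{3} = 81
Solving: A = 3, B = -1.
Check against the point condition:
  u(0, 0) = 2  ⟹  A + B = 2  ✓
Hence u(x, t) = 3 e^{x} - \cos{\left(t x \right)}.

Answer: u(x, t) = 3 e^{x} - \cos{\left(t x \right)}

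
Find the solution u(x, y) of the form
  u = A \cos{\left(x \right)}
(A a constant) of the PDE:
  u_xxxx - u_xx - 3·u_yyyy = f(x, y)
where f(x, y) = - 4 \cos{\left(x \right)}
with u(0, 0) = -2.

Answer: u(x, y) = - 2 \cos{\left(x \right)}

Derivation:
Substitute the ansatz u = A \cos{\left(x \right)} into the left-hand side.
Derivatives of the ansatz:
  u_xxxx = A \cos{\left(x \right)}
  u_xx = - A \cos{\left(x \right)}
  u_yyyy = 0
Term by term:
  u_xxxx = A \cos{\left(x \right)}
  -u_xx = A \cos{\left(x \right)}
  -3·u_yyyy = 0
So the left-hand side equals
  2 A \cos{\left(x \right)}
This must equal f(x, y) = - 4 \cos{\left(x \right)} identically.
Matching coefficients of the independent functions:
  [\cos{\left(x \right)}]:  2 A = -4
Solving: A = -2.
Check against the point condition:
  u(0, 0) = -2  ⟹  A = -2  ✓
Hence u(x, y) = - 2 \cos{\left(x \right)}.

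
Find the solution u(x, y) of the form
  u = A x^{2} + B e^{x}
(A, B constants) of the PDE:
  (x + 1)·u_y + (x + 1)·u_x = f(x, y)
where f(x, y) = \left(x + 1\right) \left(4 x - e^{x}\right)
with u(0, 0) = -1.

Answer: u(x, y) = 2 x^{2} - e^{x}

Derivation:
Substitute the ansatz u = A x^{2} + B e^{x} into the left-hand side.
Derivatives of the ansatz:
  u_y = 0
  u_x = 2 A x + B e^{x}
Term by term:
  (x + 1)·u_y = 0
  (x + 1)·u_x = 2 A x^{2} + 2 A x + B x e^{x} + B e^{x}
So the left-hand side equals
  2 A x^{2} + 2 A x + B x e^{x} + B e^{x}
This must equal f(x, y) identically; expanded, f = 4 x^{2} - x e^{x} + 4 x - e^{x}.
Matching coefficients of the independent functions:
  [x, x^{2}]:  2 A = 4
  [x e^{x}, e^{x}]:  B = -1
Solving: A = 2, B = -1.
Check against the point condition:
  u(0, 0) = -1  ⟹  B = -1  ✓
Hence u(x, y) = 2 x^{2} - e^{x}.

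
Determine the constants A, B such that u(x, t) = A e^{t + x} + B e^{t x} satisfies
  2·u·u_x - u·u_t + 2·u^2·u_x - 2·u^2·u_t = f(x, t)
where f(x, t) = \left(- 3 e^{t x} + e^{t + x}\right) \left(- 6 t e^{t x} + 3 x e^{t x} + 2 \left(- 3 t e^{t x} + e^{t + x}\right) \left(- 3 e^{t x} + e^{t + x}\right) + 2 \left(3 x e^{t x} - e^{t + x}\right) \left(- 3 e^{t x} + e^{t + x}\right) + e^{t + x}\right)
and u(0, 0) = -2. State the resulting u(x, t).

Answer: u(x, t) = - 3 e^{t x} + e^{t + x}

Derivation:
Substitute the ansatz u = A e^{t + x} + B e^{t x} into the left-hand side.
Derivatives of the ansatz:
  u_x = A e^{t} e^{x} + B t e^{t x}
  u_t = A e^{t} e^{x} + B x e^{t x}
Term by term:
  2·u·u_x = 2 A^{2} e^{2 t} e^{2 x} + 2 A B t e^{t} e^{x} e^{t x} + 2 A B e^{t} e^{x} e^{t x} + 2 B^{2} t e^{2 t x}
  -u·u_t = - A^{2} e^{2 t} e^{2 x} - A B x e^{t} e^{x} e^{t x} - A B e^{t} e^{x} e^{t x} - B^{2} x e^{2 t x}
  2·u^2·u_x = 2 A^{3} e^{3 t} e^{3 x} + 2 A^{2} B t e^{2 t} e^{2 x} e^{t x} + 4 A^{2} B e^{2 t} e^{2 x} e^{t x} + 4 A B^{2} t e^{t} e^{x} e^{2 t x} + 2 A B^{2} e^{t} e^{x} e^{2 t x} + 2 B^{3} t e^{3 t x}
  -2·u^2·u_t = - 2 A^{3} e^{3 t} e^{3 x} - 2 A^{2} B x e^{2 t} e^{2 x} e^{t x} - 4 A^{2} B e^{2 t} e^{2 x} e^{t x} - 4 A B^{2} x e^{t} e^{x} e^{2 t x} - 2 A B^{2} e^{t} e^{x} e^{2 t x} - 2 B^{3} x e^{3 t x}
So the left-hand side equals
  2 A^{2} B t e^{2 t} e^{2 x} e^{t x} - 2 A^{2} B x e^{2 t} e^{2 x} e^{t x} + A^{2} e^{2 t} e^{2 x} + 4 A B^{2} t e^{t} e^{x} e^{2 t x} - 4 A B^{2} x e^{t} e^{x} e^{2 t x} + 2 A B t e^{t} e^{x} e^{t x} - A B x e^{t} e^{x} e^{t x} + A B e^{t} e^{x} e^{t x} + 2 B^{3} t e^{3 t x} - 2 B^{3} x e^{3 t x} + 2 B^{2} t e^{2 t x} - B^{2} x e^{2 t x}
This must equal f(x, t) identically; expanded, f = - 6 t e^{2 t} e^{2 x} e^{t x} + 36 t e^{t} e^{x} e^{2 t x} - 6 t e^{t} e^{x} e^{t x} - 54 t e^{3 t x} + 18 t e^{2 t x} + 6 x e^{2 t} e^{2 x} e^{t x} - 36 x e^{t} e^{x} e^{2 t x} + 3 x e^{t} e^{x} e^{t x} + 54 x e^{3 t x} - 9 x e^{2 t x} + e^{2 t} e^{2 x} - 3 e^{t} e^{x} e^{t x}.
Matching coefficients of the independent functions:
  [t e^{2 t x}]:  2 B^{2} = 18
  [t e^{3 t x}]:  2 B^{3} = -54
  [x e^{2 t x}]:  - B^{2} = -9
  [x e^{3 t x}]:  - 2 B^{3} = 54
  [e^{2 t} e^{2 x}]:  A^{2} = 1
  [e^{t} e^{x} e^{t x}]:  A B = -3
  [t e^{t} e^{x} e^{t x}]:  2 A B = -6
  [t e^{t} e^{x} e^{2 t x}]:  4 A B^{2} = 36
  [t e^{2 t} e^{2 x} e^{t x}]:  2 A^{2} B = -6
  [x e^{t} e^{x} e^{t x}]:  - A B = 3
  [x e^{t} e^{x} e^{2 t x}]:  - 4 A B^{2} = -36
  [x e^{2 t} e^{2 x} e^{t x}]:  - 2 A^{2} B = 6
Solving: A = 1, B = -3.
Check against the point condition:
  u(0, 0) = -2  ⟹  A + B = -2  ✓
Hence u(x, t) = - 3 e^{t x} + e^{t + x}.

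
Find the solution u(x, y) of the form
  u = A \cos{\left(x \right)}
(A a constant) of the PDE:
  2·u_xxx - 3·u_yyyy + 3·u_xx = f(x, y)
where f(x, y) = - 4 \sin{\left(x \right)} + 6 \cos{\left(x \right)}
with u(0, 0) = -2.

Substitute the ansatz u = A \cos{\left(x \right)} into the left-hand side.
Derivatives of the ansatz:
  u_xxx = A \sin{\left(x \right)}
  u_yyyy = 0
  u_xx = - A \cos{\left(x \right)}
Term by term:
  2·u_xxx = 2 A \sin{\left(x \right)}
  -3·u_yyyy = 0
  3·u_xx = - 3 A \cos{\left(x \right)}
So the left-hand side equals
  2 A \sin{\left(x \right)} - 3 A \cos{\left(x \right)}
This must equal f(x, y) = - 4 \sin{\left(x \right)} + 6 \cos{\left(x \right)} identically.
Matching coefficients of the independent functions:
  [\sin{\left(x \right)}]:  2 A = -4
  [\cos{\left(x \right)}]:  - 3 A = 6
Solving: A = -2.
Check against the point condition:
  u(0, 0) = -2  ⟹  A = -2  ✓
Hence u(x, y) = - 2 \cos{\left(x \right)}.

Answer: u(x, y) = - 2 \cos{\left(x \right)}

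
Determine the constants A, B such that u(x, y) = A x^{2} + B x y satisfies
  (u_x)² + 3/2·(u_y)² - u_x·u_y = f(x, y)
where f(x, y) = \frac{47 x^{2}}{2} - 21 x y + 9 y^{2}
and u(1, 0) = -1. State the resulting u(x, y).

Substitute the ansatz u = A x^{2} + B x y into the left-hand side.
Derivatives of the ansatz:
  u_x = 2 A x + B y
  u_y = B x
Term by term:
  (u_x)² = 4 A^{2} x^{2} + 4 A B x y + B^{2} y^{2}
  3/2·(u_y)² = \frac{3 B^{2} x^{2}}{2}
  -u_x·u_y = - 2 A B x^{2} - B^{2} x y
So the left-hand side equals
  4 A^{2} x^{2} - 2 A B x^{2} + 4 A B x y + \frac{3 B^{2} x^{2}}{2} - B^{2} x y + B^{2} y^{2}
This must equal f(x, y) = \frac{47 x^{2}}{2} - 21 x y + 9 y^{2} identically.
Matching coefficients of the independent functions:
  [x^{2}]:  4 A^{2} - 2 A B + \frac{3 B^{2}}{2} = \frac{47}{2}
  [y^{2}]:  B^{2} = 9
  [x y]:  4 A B - B^{2} = -21
These equations allow (A, B) = (-1, 3) or (1, -3).
Impose the point condition(s):
  u(1, 0) = -1  ⟹  A = -1
Only A = -1, B = 3 satisfies everything.
Hence u(x, y) = - x^{2} + 3 x y.

Answer: u(x, y) = - x^{2} + 3 x y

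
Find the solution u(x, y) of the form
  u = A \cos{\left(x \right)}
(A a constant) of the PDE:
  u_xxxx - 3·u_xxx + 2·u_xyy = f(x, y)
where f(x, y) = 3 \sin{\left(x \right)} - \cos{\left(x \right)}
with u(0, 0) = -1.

Substitute the ansatz u = A \cos{\left(x \right)} into the left-hand side.
Derivatives of the ansatz:
  u_xxxx = A \cos{\left(x \right)}
  u_xxx = A \sin{\left(x \right)}
  u_xyy = 0
Term by term:
  u_xxxx = A \cos{\left(x \right)}
  -3·u_xxx = - 3 A \sin{\left(x \right)}
  2·u_xyy = 0
So the left-hand side equals
  - 3 A \sin{\left(x \right)} + A \cos{\left(x \right)}
This must equal f(x, y) = 3 \sin{\left(x \right)} - \cos{\left(x \right)} identically.
Matching coefficients of the independent functions:
  [\sin{\left(x \right)}]:  - 3 A = 3
  [\cos{\left(x \right)}]:  A = -1
Solving: A = -1.
Check against the point condition:
  u(0, 0) = -1  ⟹  A = -1  ✓
Hence u(x, y) = - \cos{\left(x \right)}.

Answer: u(x, y) = - \cos{\left(x \right)}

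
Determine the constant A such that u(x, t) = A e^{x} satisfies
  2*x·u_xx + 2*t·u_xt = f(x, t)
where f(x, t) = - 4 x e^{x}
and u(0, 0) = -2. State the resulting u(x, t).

Answer: u(x, t) = - 2 e^{x}

Derivation:
Substitute the ansatz u = A e^{x} into the left-hand side.
Derivatives of the ansatz:
  u_xx = A e^{x}
  u_xt = 0
Term by term:
  2*x·u_xx = 2 A x e^{x}
  2*t·u_xt = 0
So the left-hand side equals
  2 A x e^{x}
This must equal f(x, t) = - 4 x e^{x} identically.
Matching coefficients of the independent functions:
  [x e^{x}]:  2 A = -4
Solving: A = -2.
Check against the point condition:
  u(0, 0) = -2  ⟹  A = -2  ✓
Hence u(x, t) = - 2 e^{x}.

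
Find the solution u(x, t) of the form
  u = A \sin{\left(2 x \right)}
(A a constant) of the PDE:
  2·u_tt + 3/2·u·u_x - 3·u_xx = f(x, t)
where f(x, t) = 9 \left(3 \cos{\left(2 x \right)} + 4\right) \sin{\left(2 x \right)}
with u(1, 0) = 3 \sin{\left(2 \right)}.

Answer: u(x, t) = 3 \sin{\left(2 x \right)}

Derivation:
Substitute the ansatz u = A \sin{\left(2 x \right)} into the left-hand side.
Derivatives of the ansatz:
  u_tt = 0
  u_x = 2 A \cos{\left(2 x \right)}
  u_xx = - 4 A \sin{\left(2 x \right)}
Term by term:
  2·u_tt = 0
  3/2·u·u_x = 3 A^{2} \sin{\left(2 x \right)} \cos{\left(2 x \right)}
  -3·u_xx = 12 A \sin{\left(2 x \right)}
So the left-hand side equals
  3 A^{2} \sin{\left(2 x \right)} \cos{\left(2 x \right)} + 12 A \sin{\left(2 x \right)}
This must equal f(x, t) identically; expanded, f = 27 \sin{\left(2 x \right)} \cos{\left(2 x \right)} + 36 \sin{\left(2 x \right)}.
Matching coefficients of the independent functions:
  [\sin{\left(2 x \right)} \cos{\left(2 x \right)}]:  3 A^{2} = 27
  [\sin{\left(2 x \right)}]:  12 A = 36
Solving: A = 3.
Check against the point condition:
  u(1, 0) = 3 \sin{\left(2 \right)}  ⟹  A \sin{\left(2 \right)} = 3 \sin{\left(2 \right)}  ✓
Hence u(x, t) = 3 \sin{\left(2 x \right)}.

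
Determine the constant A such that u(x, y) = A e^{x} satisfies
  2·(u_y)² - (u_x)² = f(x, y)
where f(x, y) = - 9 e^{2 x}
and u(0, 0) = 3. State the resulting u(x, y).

Answer: u(x, y) = 3 e^{x}

Derivation:
Substitute the ansatz u = A e^{x} into the left-hand side.
Derivatives of the ansatz:
  u_y = 0
  u_x = A e^{x}
Term by term:
  2·(u_y)² = 0
  -(u_x)² = - A^{2} e^{2 x}
So the left-hand side equals
  - A^{2} e^{2 x}
This must equal f(x, y) = - 9 e^{2 x} identically.
Matching coefficients of the independent functions:
  [e^{2 x}]:  - A^{2} = -9
These equations allow (A) = (-3) or (3).
Impose the point condition(s):
  u(0, 0) = 3  ⟹  A = 3
Only A = 3 satisfies everything.
Hence u(x, y) = 3 e^{x}.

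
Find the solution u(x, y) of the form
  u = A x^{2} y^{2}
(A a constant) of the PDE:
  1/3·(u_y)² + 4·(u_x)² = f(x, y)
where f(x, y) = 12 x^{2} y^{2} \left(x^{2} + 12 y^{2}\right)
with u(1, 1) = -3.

Substitute the ansatz u = A x^{2} y^{2} into the left-hand side.
Derivatives of the ansatz:
  u_y = 2 A x^{2} y
  u_x = 2 A x y^{2}
Term by term:
  1/3·(u_y)² = \frac{4 A^{2} x^{4} y^{2}}{3}
  4·(u_x)² = 16 A^{2} x^{2} y^{4}
So the left-hand side equals
  \frac{4 A^{2} x^{4} y^{2}}{3} + 16 A^{2} x^{2} y^{4}
This must equal f(x, y) identically; expanded, f = 12 x^{4} y^{2} + 144 x^{2} y^{4}.
Matching coefficients of the independent functions:
  [x^{2} y^{4}]:  16 A^{2} = 144
  [x^{4} y^{2}]:  \frac{4 A^{2}}{3} = 12
These equations allow (A) = (-3) or (3).
Impose the point condition(s):
  u(1, 1) = -3  ⟹  A = -3
Only A = -3 satisfies everything.
Hence u(x, y) = - 3 x^{2} y^{2}.

Answer: u(x, y) = - 3 x^{2} y^{2}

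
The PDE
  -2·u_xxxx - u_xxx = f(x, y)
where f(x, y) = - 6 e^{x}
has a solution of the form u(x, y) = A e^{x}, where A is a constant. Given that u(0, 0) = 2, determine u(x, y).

Substitute the ansatz u = A e^{x} into the left-hand side.
Derivatives of the ansatz:
  u_xxxx = A e^{x}
  u_xxx = A e^{x}
Term by term:
  -2·u_xxxx = - 2 A e^{x}
  -u_xxx = - A e^{x}
So the left-hand side equals
  - 3 A e^{x}
This must equal f(x, y) = - 6 e^{x} identically.
Matching coefficients of the independent functions:
  [e^{x}]:  - 3 A = -6
Solving: A = 2.
Check against the point condition:
  u(0, 0) = 2  ⟹  A = 2  ✓
Hence u(x, y) = 2 e^{x}.

Answer: u(x, y) = 2 e^{x}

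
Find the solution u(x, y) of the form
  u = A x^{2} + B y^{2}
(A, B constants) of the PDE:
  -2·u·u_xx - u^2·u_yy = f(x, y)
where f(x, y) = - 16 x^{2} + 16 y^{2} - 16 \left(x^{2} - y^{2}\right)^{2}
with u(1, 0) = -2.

Substitute the ansatz u = A x^{2} + B y^{2} into the left-hand side.
Derivatives of the ansatz:
  u_xx = 2 A
  u_yy = 2 B
Term by term:
  -2·u·u_xx = - 4 A^{2} x^{2} - 4 A B y^{2}
  -u^2·u_yy = - 2 A^{2} B x^{4} - 4 A B^{2} x^{2} y^{2} - 2 B^{3} y^{4}
So the left-hand side equals
  - 2 A^{2} B x^{4} - 4 A^{2} x^{2} - 4 A B^{2} x^{2} y^{2} - 4 A B y^{2} - 2 B^{3} y^{4}
This must equal f(x, y) identically; expanded, f = - 16 x^{4} + 32 x^{2} y^{2} - 16 x^{2} - 16 y^{4} + 16 y^{2}.
Matching coefficients of the independent functions:
  [x^{2}]:  - 4 A^{2} = -16
  [x^{4}]:  - 2 A^{2} B = -16
  [y^{2}]:  - 4 A B = 16
  [y^{4}]:  - 2 B^{3} = -16
  [x^{2} y^{2}]:  - 4 A B^{2} = 32
Solving: A = -2, B = 2.
Check against the point condition:
  u(1, 0) = -2  ⟹  A = -2  ✓
Hence u(x, y) = - 2 x^{2} + 2 y^{2}.

Answer: u(x, y) = - 2 x^{2} + 2 y^{2}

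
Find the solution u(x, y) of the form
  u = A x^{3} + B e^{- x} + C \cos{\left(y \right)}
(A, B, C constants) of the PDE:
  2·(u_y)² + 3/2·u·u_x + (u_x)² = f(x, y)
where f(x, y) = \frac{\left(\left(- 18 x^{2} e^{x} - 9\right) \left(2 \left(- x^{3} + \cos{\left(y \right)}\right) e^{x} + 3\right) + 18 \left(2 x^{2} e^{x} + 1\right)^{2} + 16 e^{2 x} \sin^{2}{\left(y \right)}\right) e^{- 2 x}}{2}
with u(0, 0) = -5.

Answer: u(x, y) = 2 x^{3} - 2 \cos{\left(y \right)} - 3 e^{- x}

Derivation:
Substitute the ansatz u = A x^{3} + B e^{- x} + C \cos{\left(y \right)} into the left-hand side.
Derivatives of the ansatz:
  u_y = - C \sin{\left(y \right)}
  u_x = 3 A x^{2} - B e^{- x}
Term by term:
  2·(u_y)² = 2 C^{2} \sin^{2}{\left(y \right)}
  3/2·u·u_x = \frac{9 A^{2} x^{5}}{2} - \frac{3 A B x^{3} e^{- x}}{2} + \frac{9 A B x^{2} e^{- x}}{2} + \frac{9 A C x^{2} \cos{\left(y \right)}}{2} - \frac{3 B^{2} e^{- 2 x}}{2} - \frac{3 B C e^{- x} \cos{\left(y \right)}}{2}
  (u_x)² = 9 A^{2} x^{4} - 6 A B x^{2} e^{- x} + B^{2} e^{- 2 x}
So the left-hand side equals
  \frac{9 A^{2} x^{5}}{2} + 9 A^{2} x^{4} - \frac{3 A B x^{3} e^{- x}}{2} - \frac{3 A B x^{2} e^{- x}}{2} + \frac{9 A C x^{2} \cos{\left(y \right)}}{2} - \frac{B^{2} e^{- 2 x}}{2} - \frac{3 B C e^{- x} \cos{\left(y \right)}}{2} + 2 C^{2} \sin^{2}{\left(y \right)}
This must equal f(x, y) identically; expanded, f = 18 x^{5} + 36 x^{4} + 9 x^{3} e^{- x} - 18 x^{2} \cos{\left(y \right)} + 9 x^{2} e^{- x} + 8 \sin^{2}{\left(y \right)} - 9 e^{- x} \cos{\left(y \right)} - \frac{9 e^{- 2 x}}{2}.
Matching coefficients of the independent functions:
  [x^{4}]:  9 A^{2} = 36
  [x^{5}]:  \frac{9 A^{2}}{2} = 18
  [x^{2} e^{- x}, x^{3} e^{- x}]:  - \frac{3 A B}{2} = 9
  [x^{2} \cos{\left(y \right)}]:  \frac{9 A C}{2} = -18
  [e^{- x} \cos{\left(y \right)}]:  - \frac{3 B C}{2} = -9
  [e^{- 2 x}]:  - \frac{B^{2}}{2} = - \frac{9}{2}
  [\sin^{2}{\left(y \right)}]:  2 C^{2} = 8
These equations allow (A, B, C) = (-2, 3, 2) or (2, -3, -2).
Impose the point condition(s):
  u(0, 0) = -5  ⟹  B + C = -5
Only A = 2, B = -3, C = -2 satisfies everything.
Hence u(x, y) = 2 x^{3} - 2 \cos{\left(y \right)} - 3 e^{- x}.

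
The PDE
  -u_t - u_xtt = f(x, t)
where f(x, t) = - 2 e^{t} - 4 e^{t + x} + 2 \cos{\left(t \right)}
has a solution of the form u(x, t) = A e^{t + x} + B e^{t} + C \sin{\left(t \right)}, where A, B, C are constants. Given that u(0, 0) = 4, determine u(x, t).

Answer: u(x, t) = 2 e^{t} + 2 e^{t + x} - 2 \sin{\left(t \right)}

Derivation:
Substitute the ansatz u = A e^{t + x} + B e^{t} + C \sin{\left(t \right)} into the left-hand side.
Derivatives of the ansatz:
  u_t = A e^{t} e^{x} + B e^{t} + C \cos{\left(t \right)}
  u_xtt = A e^{t} e^{x}
Term by term:
  -u_t = - A e^{t} e^{x} - B e^{t} - C \cos{\left(t \right)}
  -u_xtt = - A e^{t} e^{x}
So the left-hand side equals
  - 2 A e^{t} e^{x} - B e^{t} - C \cos{\left(t \right)}
This must equal f(x, t) identically; expanded, f = - 4 e^{t} e^{x} - 2 e^{t} + 2 \cos{\left(t \right)}.
Matching coefficients of the independent functions:
  [e^{t} e^{x}]:  - 2 A = -4
  [e^{t}]:  - B = -2
  [\cos{\left(t \right)}]:  - C = 2
Solving: A = 2, B = 2, C = -2.
Check against the point condition:
  u(0, 0) = 4  ⟹  A + B = 4  ✓
Hence u(x, t) = 2 e^{t} + 2 e^{t + x} - 2 \sin{\left(t \right)}.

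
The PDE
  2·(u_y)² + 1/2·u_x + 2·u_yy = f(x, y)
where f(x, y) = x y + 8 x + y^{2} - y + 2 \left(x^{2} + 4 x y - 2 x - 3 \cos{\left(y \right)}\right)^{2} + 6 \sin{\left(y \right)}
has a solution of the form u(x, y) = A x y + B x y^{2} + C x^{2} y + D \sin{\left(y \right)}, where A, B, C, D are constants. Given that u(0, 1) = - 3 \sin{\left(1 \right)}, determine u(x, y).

Substitute the ansatz u = A x y + B x y^{2} + C x^{2} y + D \sin{\left(y \right)} into the left-hand side.
Derivatives of the ansatz:
  u_y = A x + 2 B x y + C x^{2} + D \cos{\left(y \right)}
  u_x = A y + B y^{2} + 2 C x y
  u_yy = 2 B x - D \sin{\left(y \right)}
Term by term:
  2·(u_y)² = 2 A^{2} x^{2} + 8 A B x^{2} y + 4 A C x^{3} + 4 A D x \cos{\left(y \right)} + 8 B^{2} x^{2} y^{2} + 8 B C x^{3} y + 8 B D x y \cos{\left(y \right)} + 2 C^{2} x^{4} + 4 C D x^{2} \cos{\left(y \right)} + 2 D^{2} \cos^{2}{\left(y \right)}
  1/2·u_x = \frac{A y}{2} + \frac{B y^{2}}{2} + C x y
  2·u_yy = 4 B x - 2 D \sin{\left(y \right)}
So the left-hand side equals
  2 A^{2} x^{2} + 8 A B x^{2} y + 4 A C x^{3} + 4 A D x \cos{\left(y \right)} + \frac{A y}{2} + 8 B^{2} x^{2} y^{2} + 8 B C x^{3} y + 8 B D x y \cos{\left(y \right)} + 4 B x + \frac{B y^{2}}{2} + 2 C^{2} x^{4} + 4 C D x^{2} \cos{\left(y \right)} + C x y + 2 D^{2} \cos^{2}{\left(y \right)} - 2 D \sin{\left(y \right)}
This must equal f(x, y) identically; expanded, f = 2 x^{4} + 16 x^{3} y - 8 x^{3} + 32 x^{2} y^{2} - 32 x^{2} y - 12 x^{2} \cos{\left(y \right)} + 8 x^{2} - 48 x y \cos{\left(y \right)} + x y + 24 x \cos{\left(y \right)} + 8 x + y^{2} - y + 6 \sin{\left(y \right)} + 18 \cos^{2}{\left(y \right)}.
Matching coefficients of the independent functions:
(each divided by its leading coefficient; functions giving the same equation are listed together)
  [x, y^{2}]:  B - 2 = 0
  [x^{2}]:  A^{2} - 4 = 0
  [x^{3}]:  A C + 2 = 0
  [x^{4}]:  C^{2} - 1 = 0
  [y]:  A + 2 = 0
  [x y]:  C - 1 = 0
  [x \cos{\left(y \right)}]:  A D - 6 = 0
  [x^{2} y]:  A B + 4 = 0
  [x^{2} y^{2}]:  B^{2} - 4 = 0
  [x^{2} \cos{\left(y \right)}]:  C D + 3 = 0
  [x^{3} y]:  B C - 2 = 0
  [x y \cos{\left(y \right)}]:  B D + 6 = 0
  [\sin{\left(y \right)}]:  D + 3 = 0
  [\cos^{2}{\left(y \right)}]:  D^{2} - 9 = 0
Solving: A = -2, B = 2, C = 1, D = -3.
Check against the point condition:
  u(0, 1) = - 3 \sin{\left(1 \right)}  ⟹  D \sin{\left(1 \right)} = - 3 \sin{\left(1 \right)}  ✓
Hence u(x, y) = x^{2} y + 2 x y^{2} - 2 x y - 3 \sin{\left(y \right)}.

Answer: u(x, y) = x^{2} y + 2 x y^{2} - 2 x y - 3 \sin{\left(y \right)}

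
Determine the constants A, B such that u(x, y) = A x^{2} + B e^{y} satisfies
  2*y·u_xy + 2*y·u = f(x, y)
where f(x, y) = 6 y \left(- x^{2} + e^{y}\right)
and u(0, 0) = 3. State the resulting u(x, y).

Answer: u(x, y) = - 3 x^{2} + 3 e^{y}

Derivation:
Substitute the ansatz u = A x^{2} + B e^{y} into the left-hand side.
Derivatives of the ansatz:
  u_xy = 0
Term by term:
  2*y·u_xy = 0
  2*y·u = 2 A x^{2} y + 2 B y e^{y}
So the left-hand side equals
  2 A x^{2} y + 2 B y e^{y}
This must equal f(x, y) identically; expanded, f = - 6 x^{2} y + 6 y e^{y}.
Matching coefficients of the independent functions:
  [x^{2} y]:  2 A = -6
  [y e^{y}]:  2 B = 6
Solving: A = -3, B = 3.
Check against the point condition:
  u(0, 0) = 3  ⟹  B = 3  ✓
Hence u(x, y) = - 3 x^{2} + 3 e^{y}.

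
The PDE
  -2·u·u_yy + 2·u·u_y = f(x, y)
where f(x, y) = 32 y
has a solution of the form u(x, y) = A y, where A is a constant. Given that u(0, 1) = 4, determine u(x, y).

Substitute the ansatz u = A y into the left-hand side.
Derivatives of the ansatz:
  u_yy = 0
  u_y = A
Term by term:
  -2·u·u_yy = 0
  2·u·u_y = 2 A^{2} y
So the left-hand side equals
  2 A^{2} y
This must equal f(x, y) = 32 y identically.
Matching coefficients of the independent functions:
  [y]:  2 A^{2} = 32
These equations allow (A) = (-4) or (4).
Impose the point condition(s):
  u(0, 1) = 4  ⟹  A = 4
Only A = 4 satisfies everything.
Hence u(x, y) = 4 y.

Answer: u(x, y) = 4 y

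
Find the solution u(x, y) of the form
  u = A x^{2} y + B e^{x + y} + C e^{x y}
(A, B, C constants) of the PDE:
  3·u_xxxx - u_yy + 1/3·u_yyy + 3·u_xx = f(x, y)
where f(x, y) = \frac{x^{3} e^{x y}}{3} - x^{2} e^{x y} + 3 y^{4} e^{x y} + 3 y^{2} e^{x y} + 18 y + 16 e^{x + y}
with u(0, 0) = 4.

Substitute the ansatz u = A x^{2} y + B e^{x + y} + C e^{x y} into the left-hand side.
Derivatives of the ansatz:
  u_xxxx = B e^{x} e^{y} + C y^{4} e^{x y}
  u_yy = B e^{x} e^{y} + C x^{2} e^{x y}
  u_yyy = B e^{x} e^{y} + C x^{3} e^{x y}
  u_xx = 2 A y + B e^{x} e^{y} + C y^{2} e^{x y}
Term by term:
  3·u_xxxx = 3 B e^{x} e^{y} + 3 C y^{4} e^{x y}
  -u_yy = - B e^{x} e^{y} - C x^{2} e^{x y}
  1/3·u_yyy = \frac{B e^{x} e^{y}}{3} + \frac{C x^{3} e^{x y}}{3}
  3·u_xx = 6 A y + 3 B e^{x} e^{y} + 3 C y^{2} e^{x y}
So the left-hand side equals
  6 A y + \frac{16 B e^{x} e^{y}}{3} + \frac{C x^{3} e^{x y}}{3} - C x^{2} e^{x y} + 3 C y^{4} e^{x y} + 3 C y^{2} e^{x y}
This must equal f(x, y) identically; expanded, f = \frac{x^{3} e^{x y}}{3} - x^{2} e^{x y} + 3 y^{4} e^{x y} + 3 y^{2} e^{x y} + 18 y + 16 e^{x} e^{y}.
Matching coefficients of the independent functions:
  [y]:  6 A = 18
  [x^{2} e^{x y}]:  - C = -1
  [x^{3} e^{x y}]:  \frac{C}{3} = \frac{1}{3}
  [y^{2} e^{x y}, y^{4} e^{x y}]:  3 C = 3
  [e^{x} e^{y}]:  \frac{16 B}{3} = 16
Solving: A = 3, B = 3, C = 1.
Check against the point condition:
  u(0, 0) = 4  ⟹  B + C = 4  ✓
Hence u(x, y) = 3 x^{2} y + e^{x y} + 3 e^{x + y}.

Answer: u(x, y) = 3 x^{2} y + e^{x y} + 3 e^{x + y}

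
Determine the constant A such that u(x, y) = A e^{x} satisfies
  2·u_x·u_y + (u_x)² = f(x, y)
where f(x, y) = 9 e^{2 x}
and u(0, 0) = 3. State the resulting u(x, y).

Substitute the ansatz u = A e^{x} into the left-hand side.
Derivatives of the ansatz:
  u_x = A e^{x}
  u_y = 0
Term by term:
  2·u_x·u_y = 0
  (u_x)² = A^{2} e^{2 x}
So the left-hand side equals
  A^{2} e^{2 x}
This must equal f(x, y) = 9 e^{2 x} identically.
Matching coefficients of the independent functions:
  [e^{2 x}]:  A^{2} = 9
These equations allow (A) = (-3) or (3).
Impose the point condition(s):
  u(0, 0) = 3  ⟹  A = 3
Only A = 3 satisfies everything.
Hence u(x, y) = 3 e^{x}.

Answer: u(x, y) = 3 e^{x}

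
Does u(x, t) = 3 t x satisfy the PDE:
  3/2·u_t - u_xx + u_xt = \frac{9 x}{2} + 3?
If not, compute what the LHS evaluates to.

Evaluate each term of the left-hand side for u = 3 t x.
Derivatives:
  u_t = 3 x
  u_xx = 0
  u_xt = 3
Terms:
  3/2·u_t = \frac{9 x}{2}
  -u_xx = 0
  u_xt = 3
Sum: LHS = \frac{9 x}{2} + 3
This is exactly the given right-hand side, so u is a solution.

Answer: Yes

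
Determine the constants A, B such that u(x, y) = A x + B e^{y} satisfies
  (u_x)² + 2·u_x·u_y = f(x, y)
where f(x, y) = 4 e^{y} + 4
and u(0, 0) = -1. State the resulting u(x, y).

Substitute the ansatz u = A x + B e^{y} into the left-hand side.
Derivatives of the ansatz:
  u_x = A
  u_y = B e^{y}
Term by term:
  (u_x)² = A^{2}
  2·u_x·u_y = 2 A B e^{y}
So the left-hand side equals
  A^{2} + 2 A B e^{y}
This must equal f(x, y) = 4 e^{y} + 4 identically.
Matching coefficients of the independent functions:
  [constant term]:  A^{2} = 4
  [e^{y}]:  2 A B = 4
These equations allow (A, B) = (-2, -1) or (2, 1).
Impose the point condition(s):
  u(0, 0) = -1  ⟹  B = -1
Only A = -2, B = -1 satisfies everything.
Hence u(x, y) = - 2 x - e^{y}.

Answer: u(x, y) = - 2 x - e^{y}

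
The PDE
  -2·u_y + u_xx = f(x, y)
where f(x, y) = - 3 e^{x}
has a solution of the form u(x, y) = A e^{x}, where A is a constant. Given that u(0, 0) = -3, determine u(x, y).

Answer: u(x, y) = - 3 e^{x}

Derivation:
Substitute the ansatz u = A e^{x} into the left-hand side.
Derivatives of the ansatz:
  u_y = 0
  u_xx = A e^{x}
Term by term:
  -2·u_y = 0
  u_xx = A e^{x}
So the left-hand side equals
  A e^{x}
This must equal f(x, y) = - 3 e^{x} identically.
Matching coefficients of the independent functions:
  [e^{x}]:  A = -3
Solving: A = -3.
Check against the point condition:
  u(0, 0) = -3  ⟹  A = -3  ✓
Hence u(x, y) = - 3 e^{x}.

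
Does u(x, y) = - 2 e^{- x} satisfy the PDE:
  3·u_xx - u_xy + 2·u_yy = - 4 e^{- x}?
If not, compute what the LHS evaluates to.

Evaluate each term of the left-hand side for u = - 2 e^{- x}.
Derivatives:
  u_xx = - 2 e^{- x}
  u_xy = 0
  u_yy = 0
Terms:
  3·u_xx = - 6 e^{- x}
  -u_xy = 0
  2·u_yy = 0
Sum: LHS = - 6 e^{- x}
Given right-hand side: - 4 e^{- x}. Difference LHS − RHS = - 2 e^{- x} ≠ 0, so u is not a solution.

Answer: No, the LHS evaluates to - 6 e^{- x}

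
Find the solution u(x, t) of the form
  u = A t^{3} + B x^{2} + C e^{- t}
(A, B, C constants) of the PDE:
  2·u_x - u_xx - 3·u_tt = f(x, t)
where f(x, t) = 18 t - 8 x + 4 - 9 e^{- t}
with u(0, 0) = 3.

Substitute the ansatz u = A t^{3} + B x^{2} + C e^{- t} into the left-hand side.
Derivatives of the ansatz:
  u_x = 2 B x
  u_xx = 2 B
  u_tt = 6 A t + C e^{- t}
Term by term:
  2·u_x = 4 B x
  -u_xx = - 2 B
  -3·u_tt = - 18 A t - 3 C e^{- t}
So the left-hand side equals
  - 18 A t + 4 B x - 2 B - 3 C e^{- t}
This must equal f(x, t) = 18 t - 8 x + 4 - 9 e^{- t} identically.
Matching coefficients of the independent functions:
  [constant term]:  - 2 B = 4
  [t]:  - 18 A = 18
  [x]:  4 B = -8
  [e^{- t}]:  - 3 C = -9
Solving: A = -1, B = -2, C = 3.
Check against the point condition:
  u(0, 0) = 3  ⟹  C = 3  ✓
Hence u(x, t) = - t^{3} - 2 x^{2} + 3 e^{- t}.

Answer: u(x, t) = - t^{3} - 2 x^{2} + 3 e^{- t}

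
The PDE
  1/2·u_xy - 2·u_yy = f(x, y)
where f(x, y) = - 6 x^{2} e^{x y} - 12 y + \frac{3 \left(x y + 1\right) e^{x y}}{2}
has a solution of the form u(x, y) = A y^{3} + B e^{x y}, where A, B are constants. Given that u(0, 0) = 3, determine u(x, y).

Substitute the ansatz u = A y^{3} + B e^{x y} into the left-hand side.
Derivatives of the ansatz:
  u_xy = B x y e^{x y} + B e^{x y}
  u_yy = 6 A y + B x^{2} e^{x y}
Term by term:
  1/2·u_xy = \frac{B x y e^{x y}}{2} + \frac{B e^{x y}}{2}
  -2·u_yy = - 12 A y - 2 B x^{2} e^{x y}
So the left-hand side equals
  - 12 A y - 2 B x^{2} e^{x y} + \frac{B x y e^{x y}}{2} + \frac{B e^{x y}}{2}
This must equal f(x, y) identically; expanded, f = - 6 x^{2} e^{x y} + \frac{3 x y e^{x y}}{2} - 12 y + \frac{3 e^{x y}}{2}.
Matching coefficients of the independent functions:
  [y]:  - 12 A = -12
  [x^{2} e^{x y}]:  - 2 B = -6
  [x y e^{x y}, e^{x y}]:  \frac{B}{2} = \frac{3}{2}
Solving: A = 1, B = 3.
Check against the point condition:
  u(0, 0) = 3  ⟹  B = 3  ✓
Hence u(x, y) = y^{3} + 3 e^{x y}.

Answer: u(x, y) = y^{3} + 3 e^{x y}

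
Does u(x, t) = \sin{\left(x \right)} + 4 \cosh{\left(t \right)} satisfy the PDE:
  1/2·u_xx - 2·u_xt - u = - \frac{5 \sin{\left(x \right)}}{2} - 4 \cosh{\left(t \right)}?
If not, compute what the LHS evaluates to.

Answer: No, the LHS evaluates to - \frac{3 \sin{\left(x \right)}}{2} - 4 \cosh{\left(t \right)}

Derivation:
Evaluate each term of the left-hand side for u = \sin{\left(x \right)} + 4 \cosh{\left(t \right)}.
Derivatives:
  u_xx = - \sin{\left(x \right)}
  u_xt = 0
Terms:
  1/2·u_xx = - \frac{\sin{\left(x \right)}}{2}
  -2·u_xt = 0
  -u = - \sin{\left(x \right)} - 4 \cosh{\left(t \right)}
Sum: LHS = - \frac{3 \sin{\left(x \right)}}{2} - 4 \cosh{\left(t \right)}
Given right-hand side: - \frac{5 \sin{\left(x \right)}}{2} - 4 \cosh{\left(t \right)}. Difference LHS − RHS = \sin{\left(x \right)} ≠ 0, so u is not a solution.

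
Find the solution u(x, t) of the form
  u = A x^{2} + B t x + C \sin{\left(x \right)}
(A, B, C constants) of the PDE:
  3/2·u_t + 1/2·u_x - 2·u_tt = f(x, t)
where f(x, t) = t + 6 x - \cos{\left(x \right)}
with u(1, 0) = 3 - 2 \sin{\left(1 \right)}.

Answer: u(x, t) = 2 t x + 3 x^{2} - 2 \sin{\left(x \right)}

Derivation:
Substitute the ansatz u = A x^{2} + B t x + C \sin{\left(x \right)} into the left-hand side.
Derivatives of the ansatz:
  u_t = B x
  u_x = 2 A x + B t + C \cos{\left(x \right)}
  u_tt = 0
Term by term:
  3/2·u_t = \frac{3 B x}{2}
  1/2·u_x = A x + \frac{B t}{2} + \frac{C \cos{\left(x \right)}}{2}
  -2·u_tt = 0
So the left-hand side equals
  A x + \frac{B t}{2} + \frac{3 B x}{2} + \frac{C \cos{\left(x \right)}}{2}
This must equal f(x, t) = t + 6 x - \cos{\left(x \right)} identically.
Matching coefficients of the independent functions:
  [t]:  \frac{B}{2} = 1
  [x]:  A + \frac{3 B}{2} = 6
  [\cos{\left(x \right)}]:  \frac{C}{2} = -1
Solving: A = 3, B = 2, C = -2.
Check against the point condition:
  u(1, 0) = 3 - 2 \sin{\left(1 \right)}  ⟹  A + C \sin{\left(1 \right)} = 3 - 2 \sin{\left(1 \right)}  ✓
Hence u(x, t) = 2 t x + 3 x^{2} - 2 \sin{\left(x \right)}.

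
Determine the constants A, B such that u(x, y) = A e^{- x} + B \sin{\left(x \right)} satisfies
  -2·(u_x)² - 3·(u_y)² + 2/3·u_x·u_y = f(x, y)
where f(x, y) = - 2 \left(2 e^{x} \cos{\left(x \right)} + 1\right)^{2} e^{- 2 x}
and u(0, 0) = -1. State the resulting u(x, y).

Substitute the ansatz u = A e^{- x} + B \sin{\left(x \right)} into the left-hand side.
Derivatives of the ansatz:
  u_x = - A e^{- x} + B \cos{\left(x \right)}
  u_y = 0
Term by term:
  -2·(u_x)² = - 2 A^{2} e^{- 2 x} + 4 A B e^{- x} \cos{\left(x \right)} - 2 B^{2} \cos^{2}{\left(x \right)}
  -3·(u_y)² = 0
  2/3·u_x·u_y = 0
So the left-hand side equals
  - 2 A^{2} e^{- 2 x} + 4 A B e^{- x} \cos{\left(x \right)} - 2 B^{2} \cos^{2}{\left(x \right)}
This must equal f(x, y) identically; expanded, f = - 8 \cos^{2}{\left(x \right)} - 8 e^{- x} \cos{\left(x \right)} - 2 e^{- 2 x}.
Matching coefficients of the independent functions:
  [e^{- x} \cos{\left(x \right)}]:  4 A B = -8
  [e^{- 2 x}]:  - 2 A^{2} = -2
  [\cos^{2}{\left(x \right)}]:  - 2 B^{2} = -8
These equations allow (A, B) = (-1, 2) or (1, -2).
Impose the point condition(s):
  u(0, 0) = -1  ⟹  A = -1
Only A = -1, B = 2 satisfies everything.
Hence u(x, y) = 2 \sin{\left(x \right)} - e^{- x}.

Answer: u(x, y) = 2 \sin{\left(x \right)} - e^{- x}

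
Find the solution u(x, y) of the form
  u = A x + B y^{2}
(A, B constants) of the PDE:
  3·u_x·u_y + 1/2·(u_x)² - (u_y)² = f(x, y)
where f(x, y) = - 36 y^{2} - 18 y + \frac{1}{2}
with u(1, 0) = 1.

Answer: u(x, y) = x - 3 y^{2}

Derivation:
Substitute the ansatz u = A x + B y^{2} into the left-hand side.
Derivatives of the ansatz:
  u_x = A
  u_y = 2 B y
Term by term:
  3·u_x·u_y = 6 A B y
  1/2·(u_x)² = \frac{A^{2}}{2}
  -(u_y)² = - 4 B^{2} y^{2}
So the left-hand side equals
  \frac{A^{2}}{2} + 6 A B y - 4 B^{2} y^{2}
This must equal f(x, y) = - 36 y^{2} - 18 y + \frac{1}{2} identically.
Matching coefficients of the independent functions:
  [constant term]:  \frac{A^{2}}{2} = \frac{1}{2}
  [y]:  6 A B = -18
  [y^{2}]:  - 4 B^{2} = -36
These equations allow (A, B) = (-1, 3) or (1, -3).
Impose the point condition(s):
  u(1, 0) = 1  ⟹  A = 1
Only A = 1, B = -3 satisfies everything.
Hence u(x, y) = x - 3 y^{2}.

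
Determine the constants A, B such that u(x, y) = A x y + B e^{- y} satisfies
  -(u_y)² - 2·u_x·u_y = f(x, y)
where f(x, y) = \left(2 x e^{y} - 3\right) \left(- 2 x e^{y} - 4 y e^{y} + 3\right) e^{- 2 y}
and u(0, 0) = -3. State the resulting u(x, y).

Substitute the ansatz u = A x y + B e^{- y} into the left-hand side.
Derivatives of the ansatz:
  u_y = A x - B e^{- y}
  u_x = A y
Term by term:
  -(u_y)² = - A^{2} x^{2} + 2 A B x e^{- y} - B^{2} e^{- 2 y}
  -2·u_x·u_y = - 2 A^{2} x y + 2 A B y e^{- y}
So the left-hand side equals
  - A^{2} x^{2} - 2 A^{2} x y + 2 A B x e^{- y} + 2 A B y e^{- y} - B^{2} e^{- 2 y}
This must equal f(x, y) identically; expanded, f = - 4 x^{2} - 8 x y + 12 x e^{- y} + 12 y e^{- y} - 9 e^{- 2 y}.
Matching coefficients of the independent functions:
  [x^{2}]:  - A^{2} = -4
  [x y]:  - 2 A^{2} = -8
  [x e^{- y}, y e^{- y}]:  2 A B = 12
  [e^{- 2 y}]:  - B^{2} = -9
These equations allow (A, B) = (-2, -3) or (2, 3).
Impose the point condition(s):
  u(0, 0) = -3  ⟹  B = -3
Only A = -2, B = -3 satisfies everything.
Hence u(x, y) = - 2 x y - 3 e^{- y}.

Answer: u(x, y) = - 2 x y - 3 e^{- y}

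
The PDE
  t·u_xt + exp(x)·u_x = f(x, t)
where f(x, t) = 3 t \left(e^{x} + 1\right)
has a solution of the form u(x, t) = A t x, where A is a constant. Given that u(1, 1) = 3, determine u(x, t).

Substitute the ansatz u = A t x into the left-hand side.
Derivatives of the ansatz:
  u_xt = A
  u_x = A t
Term by term:
  t·u_xt = A t
  exp(x)·u_x = A t e^{x}
So the left-hand side equals
  A t e^{x} + A t
This must equal f(x, t) = 3 t \left(e^{x} + 1\right) identically.
Matching coefficients of the independent functions:
  [t, t e^{x}]:  A = 3
Solving: A = 3.
Check against the point condition:
  u(1, 1) = 3  ⟹  A = 3  ✓
Hence u(x, t) = 3 t x.

Answer: u(x, t) = 3 t x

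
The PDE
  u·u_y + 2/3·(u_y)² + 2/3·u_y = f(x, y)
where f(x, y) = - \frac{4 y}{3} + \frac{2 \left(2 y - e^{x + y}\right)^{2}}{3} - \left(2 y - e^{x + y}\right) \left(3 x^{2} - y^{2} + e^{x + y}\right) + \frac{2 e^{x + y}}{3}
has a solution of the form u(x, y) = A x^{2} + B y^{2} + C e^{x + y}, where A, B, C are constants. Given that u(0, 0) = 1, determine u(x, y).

Substitute the ansatz u = A x^{2} + B y^{2} + C e^{x + y} into the left-hand side.
Derivatives of the ansatz:
  u_y = 2 B y + C e^{x} e^{y}
Term by term:
  u·u_y = 2 A B x^{2} y + A C x^{2} e^{x} e^{y} + 2 B^{2} y^{3} + B C y^{2} e^{x} e^{y} + 2 B C y e^{x} e^{y} + C^{2} e^{2 x} e^{2 y}
  2/3·(u_y)² = \frac{8 B^{2} y^{2}}{3} + \frac{8 B C y e^{x} e^{y}}{3} + \frac{2 C^{2} e^{2 x} e^{2 y}}{3}
  2/3·u_y = \frac{4 B y}{3} + \frac{2 C e^{x} e^{y}}{3}
So the left-hand side equals
  2 A B x^{2} y + A C x^{2} e^{x} e^{y} + 2 B^{2} y^{3} + \frac{8 B^{2} y^{2}}{3} + B C y^{2} e^{x} e^{y} + \frac{14 B C y e^{x} e^{y}}{3} + \frac{4 B y}{3} + \frac{5 C^{2} e^{2 x} e^{2 y}}{3} + \frac{2 C e^{x} e^{y}}{3}
This must equal f(x, y) identically; expanded, f = - 6 x^{2} y + 3 x^{2} e^{x} e^{y} + 2 y^{3} - y^{2} e^{x} e^{y} + \frac{8 y^{2}}{3} - \frac{14 y e^{x} e^{y}}{3} - \frac{4 y}{3} + \frac{5 e^{2 x} e^{2 y}}{3} + \frac{2 e^{x} e^{y}}{3}.
Matching coefficients of the independent functions:
  [y]:  \frac{4 B}{3} = - \frac{4}{3}
  [y^{2}]:  \frac{8 B^{2}}{3} = \frac{8}{3}
  [y^{3}]:  2 B^{2} = 2
  [x^{2} y]:  2 A B = -6
  [e^{x} e^{y}]:  \frac{2 C}{3} = \frac{2}{3}
  [e^{2 x} e^{2 y}]:  \frac{5 C^{2}}{3} = \frac{5}{3}
  [x^{2} e^{x} e^{y}]:  A C = 3
  [y e^{x} e^{y}]:  \frac{14 B C}{3} = - \frac{14}{3}
  [y^{2} e^{x} e^{y}]:  B C = -1
Solving: A = 3, B = -1, C = 1.
Check against the point condition:
  u(0, 0) = 1  ⟹  C = 1  ✓
Hence u(x, y) = 3 x^{2} - y^{2} + e^{x + y}.

Answer: u(x, y) = 3 x^{2} - y^{2} + e^{x + y}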